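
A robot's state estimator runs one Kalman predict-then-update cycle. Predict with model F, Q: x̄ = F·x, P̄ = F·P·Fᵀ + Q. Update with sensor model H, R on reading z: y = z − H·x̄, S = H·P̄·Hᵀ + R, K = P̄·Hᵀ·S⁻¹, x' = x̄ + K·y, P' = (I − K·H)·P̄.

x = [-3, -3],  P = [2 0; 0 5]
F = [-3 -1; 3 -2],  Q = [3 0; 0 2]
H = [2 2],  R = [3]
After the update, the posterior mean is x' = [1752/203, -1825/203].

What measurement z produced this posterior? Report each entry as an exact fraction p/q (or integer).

z = [-1]

x̄ = F·x = [12, -3]
P̄ = F·P·Fᵀ + Q = [26 -8; -8 40]
S = H·P̄·Hᵀ + R = [203]
K = P̄·Hᵀ·S⁻¹ = [36/203; 64/203]
x' − x̄ = [-684/203, -1216/203] = K·y
y = (KᵀK)⁻¹·Kᵀ·(x' − x̄) = [-19]
z = y + H·x̄ = [-19] + [18] = [-1]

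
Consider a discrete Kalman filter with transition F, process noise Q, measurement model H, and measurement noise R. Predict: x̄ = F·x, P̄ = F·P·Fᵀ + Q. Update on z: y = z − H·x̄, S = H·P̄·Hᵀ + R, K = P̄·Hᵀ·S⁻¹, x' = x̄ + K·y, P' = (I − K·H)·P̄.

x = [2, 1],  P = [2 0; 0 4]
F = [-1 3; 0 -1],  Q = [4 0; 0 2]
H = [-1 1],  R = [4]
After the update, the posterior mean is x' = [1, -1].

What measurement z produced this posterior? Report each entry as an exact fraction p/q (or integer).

x̄ = F·x = [1, -1]
P̄ = F·P·Fᵀ + Q = [42 -12; -12 6]
S = H·P̄·Hᵀ + R = [76]
K = P̄·Hᵀ·S⁻¹ = [-27/38; 9/38]
x' − x̄ = [0, 0] = K·y
y = (KᵀK)⁻¹·Kᵀ·(x' − x̄) = [0]
z = y + H·x̄ = [0] + [-2] = [-2]

z = [-2]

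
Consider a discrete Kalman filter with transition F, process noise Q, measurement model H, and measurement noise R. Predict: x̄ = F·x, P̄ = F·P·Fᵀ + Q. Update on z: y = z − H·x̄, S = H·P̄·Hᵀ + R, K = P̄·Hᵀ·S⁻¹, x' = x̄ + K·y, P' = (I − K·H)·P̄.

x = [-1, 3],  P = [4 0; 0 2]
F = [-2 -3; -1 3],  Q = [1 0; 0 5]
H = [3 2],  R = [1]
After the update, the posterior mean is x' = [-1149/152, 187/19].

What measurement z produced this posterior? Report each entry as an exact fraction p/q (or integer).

x̄ = F·x = [-7, 10]
P̄ = F·P·Fᵀ + Q = [35 -10; -10 27]
S = H·P̄·Hᵀ + R = [304]
K = P̄·Hᵀ·S⁻¹ = [85/304; 3/38]
x' − x̄ = [-85/152, -3/19] = K·y
y = (KᵀK)⁻¹·Kᵀ·(x' − x̄) = [-2]
z = y + H·x̄ = [-2] + [-1] = [-3]

z = [-3]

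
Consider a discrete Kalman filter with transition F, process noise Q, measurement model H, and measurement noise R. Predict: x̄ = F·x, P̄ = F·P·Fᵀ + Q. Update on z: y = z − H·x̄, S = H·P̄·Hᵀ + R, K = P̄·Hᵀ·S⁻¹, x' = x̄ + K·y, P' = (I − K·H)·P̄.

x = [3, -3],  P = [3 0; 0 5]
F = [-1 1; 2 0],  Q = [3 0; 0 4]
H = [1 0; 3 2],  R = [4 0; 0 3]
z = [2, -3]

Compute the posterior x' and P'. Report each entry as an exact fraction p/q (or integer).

x' = [-818/969, -14/323]
P' = [2372/969 -1144/323; -1144/323 1884/323]

x̄ = F·x = [-6, 6]
P̄ = F·P·Fᵀ + Q = [11 -6; -6 16]
y = z − H·x̄ = [8, 3]
S = H·P̄·Hᵀ + R = [15 21; 21 94]
K = P̄·Hᵀ·S⁻¹ = [593/969 28/323; -286/323 112/323]
x' = x̄ + K·y = [-818/969, -14/323]
P' = (I − K·H)·P̄ = [2372/969 -1144/323; -1144/323 1884/323]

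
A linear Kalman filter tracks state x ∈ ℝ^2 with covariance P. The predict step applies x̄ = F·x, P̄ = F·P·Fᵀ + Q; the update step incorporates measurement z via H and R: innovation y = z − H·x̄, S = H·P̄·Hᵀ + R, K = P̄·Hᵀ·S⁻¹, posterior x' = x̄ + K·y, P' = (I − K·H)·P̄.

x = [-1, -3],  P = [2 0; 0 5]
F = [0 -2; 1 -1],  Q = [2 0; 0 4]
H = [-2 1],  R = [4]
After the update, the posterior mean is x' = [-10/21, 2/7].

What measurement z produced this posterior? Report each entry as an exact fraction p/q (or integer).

x̄ = F·x = [6, 2]
P̄ = F·P·Fᵀ + Q = [22 10; 10 11]
S = H·P̄·Hᵀ + R = [63]
K = P̄·Hᵀ·S⁻¹ = [-34/63; -1/7]
x' − x̄ = [-136/21, -12/7] = K·y
y = (KᵀK)⁻¹·Kᵀ·(x' − x̄) = [12]
z = y + H·x̄ = [12] + [-10] = [2]

z = [2]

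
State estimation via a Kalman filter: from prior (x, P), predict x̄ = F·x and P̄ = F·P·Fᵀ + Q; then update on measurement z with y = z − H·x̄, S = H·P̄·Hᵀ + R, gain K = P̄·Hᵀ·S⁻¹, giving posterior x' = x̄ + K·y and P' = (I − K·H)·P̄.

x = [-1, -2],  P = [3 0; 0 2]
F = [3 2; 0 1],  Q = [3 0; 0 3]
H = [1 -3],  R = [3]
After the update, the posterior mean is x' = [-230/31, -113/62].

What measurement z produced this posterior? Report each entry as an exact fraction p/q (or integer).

z = [-2]

x̄ = F·x = [-7, -2]
P̄ = F·P·Fᵀ + Q = [38 4; 4 5]
S = H·P̄·Hᵀ + R = [62]
K = P̄·Hᵀ·S⁻¹ = [13/31; -11/62]
x' − x̄ = [-13/31, 11/62] = K·y
y = (KᵀK)⁻¹·Kᵀ·(x' − x̄) = [-1]
z = y + H·x̄ = [-1] + [-1] = [-2]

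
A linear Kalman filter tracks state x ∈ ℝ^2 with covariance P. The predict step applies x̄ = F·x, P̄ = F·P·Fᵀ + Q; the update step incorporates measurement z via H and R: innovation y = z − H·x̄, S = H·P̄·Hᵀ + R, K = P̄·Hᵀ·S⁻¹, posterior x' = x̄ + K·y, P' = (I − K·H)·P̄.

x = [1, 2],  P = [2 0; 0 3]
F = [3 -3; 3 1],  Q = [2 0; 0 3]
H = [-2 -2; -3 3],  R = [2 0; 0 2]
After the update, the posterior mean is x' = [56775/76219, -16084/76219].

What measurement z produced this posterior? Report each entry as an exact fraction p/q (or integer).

x̄ = F·x = [-3, 5]
P̄ = F·P·Fᵀ + Q = [47 9; 9 24]
S = H·P̄·Hᵀ + R = [358 138; 138 479]
K = P̄·Hᵀ·S⁻¹ = [-18958/76219 -12678/76219; -18912/76219 12609/76219]
x' − x̄ = [285432/76219, -397179/76219] = K·y
y = (KᵀK)⁻¹·Kᵀ·(x' − x̄) = [3, -27]
z = y + H·x̄ = [3, -27] + [-4, 24] = [-1, -3]

z = [-1, -3]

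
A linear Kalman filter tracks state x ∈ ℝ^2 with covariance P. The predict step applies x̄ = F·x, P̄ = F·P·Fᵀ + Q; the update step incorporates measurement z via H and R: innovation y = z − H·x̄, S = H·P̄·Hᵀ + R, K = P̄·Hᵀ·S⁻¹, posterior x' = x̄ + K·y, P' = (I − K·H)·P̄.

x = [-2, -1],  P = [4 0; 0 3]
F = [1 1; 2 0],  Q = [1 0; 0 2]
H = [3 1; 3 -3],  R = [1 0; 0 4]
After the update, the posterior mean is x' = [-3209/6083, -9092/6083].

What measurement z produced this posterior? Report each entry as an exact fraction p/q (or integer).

x̄ = F·x = [-3, -4]
P̄ = F·P·Fᵀ + Q = [8 8; 8 18]
S = H·P̄·Hᵀ + R = [139 -30; -30 94]
K = P̄·Hᵀ·S⁻¹ = [1504/6083 480/6083; 1524/6083 -1455/6083]
x' − x̄ = [15040/6083, 15240/6083] = K·y
y = (KᵀK)⁻¹·Kᵀ·(x' − x̄) = [10, 0]
z = y + H·x̄ = [10, 0] + [-13, 3] = [-3, 3]

z = [-3, 3]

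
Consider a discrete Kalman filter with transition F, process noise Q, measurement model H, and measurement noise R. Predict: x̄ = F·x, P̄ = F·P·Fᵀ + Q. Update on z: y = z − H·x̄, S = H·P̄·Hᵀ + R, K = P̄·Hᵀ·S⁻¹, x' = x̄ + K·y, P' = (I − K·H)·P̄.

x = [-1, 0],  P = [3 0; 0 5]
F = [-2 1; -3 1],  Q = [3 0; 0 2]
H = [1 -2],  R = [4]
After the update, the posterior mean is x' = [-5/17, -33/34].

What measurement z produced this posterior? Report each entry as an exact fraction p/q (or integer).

z = [2]

x̄ = F·x = [2, 3]
P̄ = F·P·Fᵀ + Q = [20 23; 23 34]
S = H·P̄·Hᵀ + R = [68]
K = P̄·Hᵀ·S⁻¹ = [-13/34; -45/68]
x' − x̄ = [-39/17, -135/34] = K·y
y = (KᵀK)⁻¹·Kᵀ·(x' − x̄) = [6]
z = y + H·x̄ = [6] + [-4] = [2]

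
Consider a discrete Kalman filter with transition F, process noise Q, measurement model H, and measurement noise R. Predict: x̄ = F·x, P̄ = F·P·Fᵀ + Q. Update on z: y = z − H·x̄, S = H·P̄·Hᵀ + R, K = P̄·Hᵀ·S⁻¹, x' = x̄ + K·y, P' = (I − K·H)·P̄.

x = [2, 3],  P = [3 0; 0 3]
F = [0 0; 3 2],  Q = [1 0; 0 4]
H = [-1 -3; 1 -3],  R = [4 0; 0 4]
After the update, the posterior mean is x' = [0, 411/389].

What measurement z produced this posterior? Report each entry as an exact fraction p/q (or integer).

x̄ = F·x = [0, 12]
P̄ = F·P·Fᵀ + Q = [1 0; 0 43]
S = H·P̄·Hᵀ + R = [392 386; 386 392]
K = P̄·Hᵀ·S⁻¹ = [-1/6 1/6; -129/778 -129/778]
x' − x̄ = [0, -4257/389] = K·y
y = (KᵀK)⁻¹·Kᵀ·(x' − x̄) = [33, 33]
z = y + H·x̄ = [33, 33] + [-36, -36] = [-3, -3]

z = [-3, -3]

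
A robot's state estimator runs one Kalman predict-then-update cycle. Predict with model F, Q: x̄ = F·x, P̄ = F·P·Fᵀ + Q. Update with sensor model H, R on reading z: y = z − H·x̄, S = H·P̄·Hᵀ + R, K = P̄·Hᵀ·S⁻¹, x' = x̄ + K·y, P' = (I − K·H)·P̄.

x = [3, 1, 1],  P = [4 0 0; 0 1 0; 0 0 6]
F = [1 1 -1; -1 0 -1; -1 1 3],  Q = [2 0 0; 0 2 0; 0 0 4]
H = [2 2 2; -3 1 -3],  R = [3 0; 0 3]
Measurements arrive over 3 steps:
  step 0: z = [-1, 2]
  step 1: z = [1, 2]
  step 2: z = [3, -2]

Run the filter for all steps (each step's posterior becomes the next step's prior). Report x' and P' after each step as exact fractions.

step 0: x' = [23459/6113, -356/6113, -27151/6113], P' = [202667/18339 -286/6113 -203735/18339; -286/6113 3468/6113 -14/6113; -203735/18339 -14/6113 209069/18339]
step 1: x' = [274692038/180081949, 145171316/180081949, -347946656/180081949], P' = [2623384176/180081949 6028986/180081949 -2656103970/180081949; 6028986/180081949 86192832/180081949 -12710670/180081949; -2656103970/180081949 -12710670/180081949 2730721434/180081949]
step 2: x' = [3692972338454/2227786791327, 425027171194/742595597109, -1758738924458/2227786791327], P' = [32603159928472/2227786791327 23562700526/742595597109 -33036608543230/2227786791327; 23562700526/742595597109 118440591424/247531865703 -51209975942/742595597109; -33036608543230/2227786791327 -51209975942/742595597109 33988870239610/2227786791327]

step 0: x̄ = F·x = [3, -4, 1]
step 0: P̄ = F·P·Fᵀ + Q = [13 2 -21; 2 12 -14; -21 -14 63]
step 0: y = z − H·x̄ = [-1, 18]
step 0: S = H·P̄·Hᵀ + R = [91 -132; -132 393]
step 0: K = P̄·Hᵀ·S⁻¹ = [-428/6113 782/18339; 2112/6113 1456/6113; 1176/6113 -5348/18339]
step 0: x' = x̄ + K·y = [23459/6113, -356/6113, -27151/6113]
step 0: P' = (I − K·H)·P̄ = [202667/18339 -286/6113 -203735/18339; -286/6113 3468/6113 -14/6113; -203735/18339 -14/6113 209069/18339]
step 1: x̄ = F·x = [50254/6113, 3692/6113, -105268/6113]
step 1: P̄ = F·P·Fᵀ + Q = [864656/18339 2434/6113 -1634494/18339; 2434/6113 13648/6113 -5390/6113; -1634494/18339 -5390/6113 3391922/18339]
step 1: y = z − H·x̄ = [108757/6113, -156508/6113]
step 1: S = H·P̄·Hᵀ + R = [4098209/18339 -1936060/6113; -1936060/6113 3012493/6113]
step 1: K = P̄·Hᵀ·S⁻¹ = [-17793872/180081949 34729456/180081949; 53007432/180081949 35412628/180081949; 41271196/180081949 -78854354/180081949]
step 1: x' = x̄ + K·y = [274692038/180081949, 145171316/180081949, -347946656/180081949]
step 1: P' = (I − K·H)·P̄ = [2623384176/180081949 6028986/180081949 -2656103970/180081949; 6028986/180081949 86192832/180081949 -12710670/180081949; -2656103970/180081949 -12710670/180081949 2730721434/180081949]
step 2: x̄ = F·x = [767810010/180081949, 73254618/180081949, -1173360690/180081949]
step 2: P̄ = F·P·Fᵀ + Q = [11150149592/180081949 114018942/180081949 -21379192866/180081949; 114018942/180081949 402061568/180081949 -249890502/180081949; -21379192866/180081949 -249890502/180081949 43854699538/180081949]
step 2: y = z − H·x̄ = [1204837971/180081949, -1650070556/180081949]
step 2: S = H·P̄·Hᵀ + R = [50047373231/180081949 -72131171012/180081949; -72131171012/180081949 111975707357/180081949]
step 2: K = P̄·Hᵀ·S⁻¹ = [-241840342120/2227786791327 457011315284/2227786791327; 218449665904/742595597109 146087866840/742595597109; 532421179036/2227786791327 -1003471672322/2227786791327]
step 2: x' = x̄ + K·y = [3692972338454/2227786791327, 425027171194/742595597109, -1758738924458/2227786791327]
step 2: P' = (I − K·H)·P̄ = [32603159928472/2227786791327 23562700526/742595597109 -33036608543230/2227786791327; 23562700526/742595597109 118440591424/247531865703 -51209975942/742595597109; -33036608543230/2227786791327 -51209975942/742595597109 33988870239610/2227786791327]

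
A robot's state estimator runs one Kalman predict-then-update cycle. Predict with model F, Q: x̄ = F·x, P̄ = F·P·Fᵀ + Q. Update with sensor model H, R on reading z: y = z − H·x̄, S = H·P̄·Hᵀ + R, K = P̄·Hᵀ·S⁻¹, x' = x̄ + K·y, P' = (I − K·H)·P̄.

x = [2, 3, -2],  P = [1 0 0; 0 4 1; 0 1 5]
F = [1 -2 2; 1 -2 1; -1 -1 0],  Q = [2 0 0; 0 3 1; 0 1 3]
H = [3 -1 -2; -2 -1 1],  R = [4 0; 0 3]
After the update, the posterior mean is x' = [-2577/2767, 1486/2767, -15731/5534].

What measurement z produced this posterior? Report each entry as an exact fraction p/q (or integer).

x̄ = F·x = [-8, -6, -5]
P̄ = F·P·Fᵀ + Q = [31 21 5; 21 21 7; 5 7 8]
S = H·P̄·Hᵀ + R = [178 -160; -160 206]
K = P̄·Hᵀ·S⁻¹ = [73/2767 -991/2767; -798/2767 -1372/2767; -772/2767 -1441/5534]
x' − x̄ = [19559/2767, 18088/2767, 11939/5534] = K·y
y = (KᵀK)⁻¹·Kᵀ·(x' − x̄) = [10, -19]
z = y + H·x̄ = [10, -19] + [-8, 17] = [2, -2]

z = [2, -2]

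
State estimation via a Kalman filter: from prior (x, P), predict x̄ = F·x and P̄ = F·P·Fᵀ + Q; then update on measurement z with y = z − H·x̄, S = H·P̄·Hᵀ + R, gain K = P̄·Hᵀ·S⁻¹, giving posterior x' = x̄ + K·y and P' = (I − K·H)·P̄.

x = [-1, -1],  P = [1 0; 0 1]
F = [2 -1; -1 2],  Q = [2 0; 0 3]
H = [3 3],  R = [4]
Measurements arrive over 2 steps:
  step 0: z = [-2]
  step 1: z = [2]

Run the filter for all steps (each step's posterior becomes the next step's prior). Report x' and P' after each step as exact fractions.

step 0: x̄ = F·x = [-1, -1]
step 0: P̄ = F·P·Fᵀ + Q = [7 -4; -4 8]
step 0: y = z − H·x̄ = [4]
step 0: S = H·P̄·Hᵀ + R = [67]
step 0: K = P̄·Hᵀ·S⁻¹ = [9/67; 12/67]
step 0: x' = x̄ + K·y = [-31/67, -19/67]
step 0: P' = (I − K·H)·P̄ = [388/67 -376/67; -376/67 392/67]
step 1: x̄ = F·x = [-43/67, -7/67]
step 1: P̄ = F·P·Fᵀ + Q = [3582/67 -3440/67; -3440/67 3661/67]
step 1: y = z − H·x̄ = [284/67]
step 1: S = H·P̄·Hᵀ + R = [3535/67]
step 1: K = P̄·Hᵀ·S⁻¹ = [426/3535; 663/3535]
step 1: x' = x̄ + K·y = [-463/3535, 2441/3535]
step 1: P' = (I − K·H)·P̄ = [186282/3535 -185714/3535; -185714/3535 186598/3535]

step 0: x' = [-31/67, -19/67], P' = [388/67 -376/67; -376/67 392/67]
step 1: x' = [-463/3535, 2441/3535], P' = [186282/3535 -185714/3535; -185714/3535 186598/3535]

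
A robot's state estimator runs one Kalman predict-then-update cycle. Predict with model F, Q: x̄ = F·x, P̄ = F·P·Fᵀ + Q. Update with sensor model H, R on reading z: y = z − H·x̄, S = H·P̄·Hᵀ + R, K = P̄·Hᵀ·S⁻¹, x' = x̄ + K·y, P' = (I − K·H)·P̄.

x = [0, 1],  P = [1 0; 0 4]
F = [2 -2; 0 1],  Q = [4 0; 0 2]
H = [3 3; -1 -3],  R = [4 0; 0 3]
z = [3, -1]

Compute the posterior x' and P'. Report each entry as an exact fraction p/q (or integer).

x̄ = F·x = [-2, 1]
P̄ = F·P·Fᵀ + Q = [24 -8; -8 6]
y = z − H·x̄ = [6, 0]
S = H·P̄·Hᵀ + R = [130 -30; -30 33]
K = P̄·Hᵀ·S⁻¹ = [264/565 48/113; -83/565 -148/339]
x' = x̄ + K·y = [454/565, 67/565]
P' = (I − K·H)·P̄ = [888/565 -536/565; -536/565 1276/1695]

x' = [454/565, 67/565]
P' = [888/565 -536/565; -536/565 1276/1695]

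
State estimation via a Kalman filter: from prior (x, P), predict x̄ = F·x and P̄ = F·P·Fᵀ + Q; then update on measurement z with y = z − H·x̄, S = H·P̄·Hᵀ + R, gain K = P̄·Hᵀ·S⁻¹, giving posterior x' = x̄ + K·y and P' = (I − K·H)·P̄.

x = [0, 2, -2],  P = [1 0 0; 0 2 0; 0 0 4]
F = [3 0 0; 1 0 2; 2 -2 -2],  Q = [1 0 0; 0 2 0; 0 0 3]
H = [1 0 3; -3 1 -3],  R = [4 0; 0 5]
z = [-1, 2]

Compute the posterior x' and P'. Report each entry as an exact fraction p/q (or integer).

x̄ = F·x = [0, -4, 0]
P̄ = F·P·Fᵀ + Q = [10 3 6; 3 19 -14; 6 -14 31]
y = z − H·x̄ = [-1, 6]
S = H·P̄·Hᵀ + R = [329 -420; -420 567]
K = P̄·Hᵀ·S⁻¹ = [-48/161 -145/483; -13/483 104/1449; 173/483 65/1449]
x' = x̄ + K·y = [-242/161, -1711/483, -43/483]
P' = (I − K·H)·P̄ = [779/161 3373/483 -971/483; 3373/483 20602/1449 -3425/1449; -971/483 -3425/1449 1663/1449]

x' = [-242/161, -1711/483, -43/483]
P' = [779/161 3373/483 -971/483; 3373/483 20602/1449 -3425/1449; -971/483 -3425/1449 1663/1449]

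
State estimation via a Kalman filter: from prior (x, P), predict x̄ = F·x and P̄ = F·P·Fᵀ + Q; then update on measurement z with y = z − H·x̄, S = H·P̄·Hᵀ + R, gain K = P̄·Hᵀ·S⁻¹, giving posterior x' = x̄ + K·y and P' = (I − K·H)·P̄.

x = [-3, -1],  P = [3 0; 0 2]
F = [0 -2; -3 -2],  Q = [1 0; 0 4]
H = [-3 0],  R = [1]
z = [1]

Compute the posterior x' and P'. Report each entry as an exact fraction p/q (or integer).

x̄ = F·x = [2, 11]
P̄ = F·P·Fᵀ + Q = [9 8; 8 39]
y = z − H·x̄ = [7]
S = H·P̄·Hᵀ + R = [82]
K = P̄·Hᵀ·S⁻¹ = [-27/82; -12/41]
x' = x̄ + K·y = [-25/82, 367/41]
P' = (I − K·H)·P̄ = [9/82 4/41; 4/41 1311/41]

x' = [-25/82, 367/41]
P' = [9/82 4/41; 4/41 1311/41]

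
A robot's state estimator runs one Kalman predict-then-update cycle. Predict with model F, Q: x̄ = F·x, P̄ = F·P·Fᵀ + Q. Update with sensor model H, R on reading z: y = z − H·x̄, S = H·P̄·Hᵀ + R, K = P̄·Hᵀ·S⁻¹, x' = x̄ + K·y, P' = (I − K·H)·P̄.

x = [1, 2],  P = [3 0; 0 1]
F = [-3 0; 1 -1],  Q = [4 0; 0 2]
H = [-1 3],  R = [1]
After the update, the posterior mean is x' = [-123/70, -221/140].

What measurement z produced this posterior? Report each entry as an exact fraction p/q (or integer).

x̄ = F·x = [-3, -1]
P̄ = F·P·Fᵀ + Q = [31 -9; -9 6]
S = H·P̄·Hᵀ + R = [140]
K = P̄·Hᵀ·S⁻¹ = [-29/70; 27/140]
x' − x̄ = [87/70, -81/140] = K·y
y = (KᵀK)⁻¹·Kᵀ·(x' − x̄) = [-3]
z = y + H·x̄ = [-3] + [0] = [-3]

z = [-3]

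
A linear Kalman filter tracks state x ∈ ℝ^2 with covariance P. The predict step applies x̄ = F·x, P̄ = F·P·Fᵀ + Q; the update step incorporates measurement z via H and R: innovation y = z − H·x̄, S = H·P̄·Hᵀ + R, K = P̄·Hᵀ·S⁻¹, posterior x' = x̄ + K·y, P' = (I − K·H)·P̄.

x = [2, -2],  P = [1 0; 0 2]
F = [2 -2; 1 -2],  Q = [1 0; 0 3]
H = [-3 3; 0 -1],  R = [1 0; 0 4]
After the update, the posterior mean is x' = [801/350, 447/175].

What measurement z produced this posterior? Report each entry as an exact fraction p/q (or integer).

z = [1, -1]

x̄ = F·x = [8, 6]
P̄ = F·P·Fᵀ + Q = [13 10; 10 12]
S = H·P̄·Hᵀ + R = [46 -6; -6 16]
K = P̄·Hᵀ·S⁻¹ = [-51/175 -257/350; 6/175 -129/175]
x' − x̄ = [-1999/350, -603/175] = K·y
y = (KᵀK)⁻¹·Kᵀ·(x' − x̄) = [7, 5]
z = y + H·x̄ = [7, 5] + [-6, -6] = [1, -1]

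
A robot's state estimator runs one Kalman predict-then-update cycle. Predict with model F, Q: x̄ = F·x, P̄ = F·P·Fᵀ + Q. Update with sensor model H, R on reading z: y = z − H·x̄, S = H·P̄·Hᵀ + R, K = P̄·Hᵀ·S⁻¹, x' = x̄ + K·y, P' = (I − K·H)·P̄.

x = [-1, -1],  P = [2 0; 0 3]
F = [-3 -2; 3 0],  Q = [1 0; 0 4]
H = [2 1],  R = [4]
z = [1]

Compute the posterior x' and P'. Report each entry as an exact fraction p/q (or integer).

x̄ = F·x = [5, -3]
P̄ = F·P·Fᵀ + Q = [31 -18; -18 22]
y = z − H·x̄ = [-6]
S = H·P̄·Hᵀ + R = [78]
K = P̄·Hᵀ·S⁻¹ = [22/39; -7/39]
x' = x̄ + K·y = [21/13, -25/13]
P' = (I − K·H)·P̄ = [241/39 -394/39; -394/39 760/39]

x' = [21/13, -25/13]
P' = [241/39 -394/39; -394/39 760/39]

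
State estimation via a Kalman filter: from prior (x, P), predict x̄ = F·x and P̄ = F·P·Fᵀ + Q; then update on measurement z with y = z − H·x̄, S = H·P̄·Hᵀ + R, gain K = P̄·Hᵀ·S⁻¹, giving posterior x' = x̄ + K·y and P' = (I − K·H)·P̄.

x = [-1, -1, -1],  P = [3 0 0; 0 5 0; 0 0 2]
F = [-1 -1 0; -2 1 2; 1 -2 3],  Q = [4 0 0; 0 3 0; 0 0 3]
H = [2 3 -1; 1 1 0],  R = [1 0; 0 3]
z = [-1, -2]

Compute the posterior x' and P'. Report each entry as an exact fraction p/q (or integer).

x̄ = F·x = [2, -1, -2]
P̄ = F·P·Fᵀ + Q = [12 1 7; 1 28 -4; 7 -4 44]
y = z − H·x̄ = [-4, -3]
S = H·P̄·Hᵀ + R = [353 110; 110 45]
K = P̄·Hᵀ·S⁻¹ = [-106/757 2389/3785; 172/757 337/3785; -444/757 5679/3785]
x' = x̄ + K·y = [2523/3785, -8236/3785, -15727/3785]
P' = (I − K·H)·P̄ = [24963/3785 -17796/3785 -2932/3785; -17796/3785 18807/3785 19969/3785; -2932/3785 19969/3785 56263/3785]

x' = [2523/3785, -8236/3785, -15727/3785]
P' = [24963/3785 -17796/3785 -2932/3785; -17796/3785 18807/3785 19969/3785; -2932/3785 19969/3785 56263/3785]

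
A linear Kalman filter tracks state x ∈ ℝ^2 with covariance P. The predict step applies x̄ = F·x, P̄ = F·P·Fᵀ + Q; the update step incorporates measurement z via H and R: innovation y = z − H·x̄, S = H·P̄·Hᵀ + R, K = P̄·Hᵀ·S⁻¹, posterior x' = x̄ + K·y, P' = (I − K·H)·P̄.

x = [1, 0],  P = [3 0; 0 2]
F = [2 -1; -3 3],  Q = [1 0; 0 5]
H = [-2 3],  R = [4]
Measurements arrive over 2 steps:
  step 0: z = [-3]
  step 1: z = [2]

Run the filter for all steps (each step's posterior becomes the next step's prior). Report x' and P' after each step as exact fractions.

step 0: x' = [292/401, -213/401], P' = [813/401 474/401; 474/401 448/401]
step 1: x' = [-12140/38647, 13044/38647], P' = [80793/38647 47010/38647; 47010/38647 43592/38647]

step 0: x̄ = F·x = [2, -3]
step 0: P̄ = F·P·Fᵀ + Q = [15 -24; -24 50]
step 0: y = z − H·x̄ = [10]
step 0: S = H·P̄·Hᵀ + R = [802]
step 0: K = P̄·Hᵀ·S⁻¹ = [-51/401; 99/401]
step 0: x' = x̄ + K·y = [292/401, -213/401]
step 0: P' = (I − K·H)·P̄ = [813/401 474/401; 474/401 448/401]
step 1: x̄ = F·x = [797/401, -1515/401]
step 1: P̄ = F·P·Fᵀ + Q = [2205/401 -1956/401; -1956/401 4822/401]
step 1: y = z − H·x̄ = [6941/401]
step 1: S = H·P̄·Hᵀ + R = [77294/401]
step 1: K = P̄·Hᵀ·S⁻¹ = [-5139/38647; 9189/38647]
step 1: x' = x̄ + K·y = [-12140/38647, 13044/38647]
step 1: P' = (I − K·H)·P̄ = [80793/38647 47010/38647; 47010/38647 43592/38647]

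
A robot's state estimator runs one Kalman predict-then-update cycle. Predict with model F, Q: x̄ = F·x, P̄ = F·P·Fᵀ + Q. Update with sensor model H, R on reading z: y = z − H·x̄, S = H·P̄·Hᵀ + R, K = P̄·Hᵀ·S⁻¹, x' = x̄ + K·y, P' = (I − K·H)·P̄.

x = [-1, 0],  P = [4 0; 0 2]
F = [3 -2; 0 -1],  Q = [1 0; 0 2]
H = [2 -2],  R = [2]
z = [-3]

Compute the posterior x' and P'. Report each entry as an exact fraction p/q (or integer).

x̄ = F·x = [-3, 0]
P̄ = F·P·Fᵀ + Q = [45 4; 4 4]
y = z − H·x̄ = [3]
S = H·P̄·Hᵀ + R = [166]
K = P̄·Hᵀ·S⁻¹ = [41/83; 0]
x' = x̄ + K·y = [-126/83, 0]
P' = (I − K·H)·P̄ = [373/83 4; 4 4]

x' = [-126/83, 0]
P' = [373/83 4; 4 4]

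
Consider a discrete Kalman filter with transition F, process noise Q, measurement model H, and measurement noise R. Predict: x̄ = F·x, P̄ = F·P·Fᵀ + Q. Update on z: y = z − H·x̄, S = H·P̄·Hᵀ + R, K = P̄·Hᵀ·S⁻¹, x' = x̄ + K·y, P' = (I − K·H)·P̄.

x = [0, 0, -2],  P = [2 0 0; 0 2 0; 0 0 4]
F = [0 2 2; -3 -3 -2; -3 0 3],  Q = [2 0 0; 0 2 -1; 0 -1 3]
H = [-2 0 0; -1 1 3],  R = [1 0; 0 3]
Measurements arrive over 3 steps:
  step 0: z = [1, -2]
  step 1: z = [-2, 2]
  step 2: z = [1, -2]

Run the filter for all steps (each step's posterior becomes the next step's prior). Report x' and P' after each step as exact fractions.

step 0: x' = [-12652/23817, 29930/23817, -10122/7939], P' = [5896/23817 -7073/23817 1444/7939; -7073/23817 474203/47634 -25727/7939; 1444/7939 -25727/7939 11219/7939]
step 1: x' = [18311124/20540881, 17874752/20540881, 11794342/20540881], P' = [4919714/20540881 -21569504/102704405 2916568/20540881; -21569504/102704405 3202009349/513522025 -203703052/102704405; 2916568/20540881 -203703052/102704405 20049178/20540881]
step 2: x' = [-1562093332816/3613707127987, -7235895720420/3613707127987, -467580135894/3613707127987], P' = [864950553578/3613707127987 -744753363802/3613707127987 509371529100/3613707127987; -744753363802/3613707127987 22212178416239/3613707127987 -7070922597801/3613707127987; 509371529100/3613707127987 -7070922597801/3613707127987 3497191241305/3613707127987]

step 0: x̄ = F·x = [-4, 4, -6]
step 0: P̄ = F·P·Fᵀ + Q = [26 -28 24; -28 54 -7; 24 -7 57]
step 0: y = z − H·x̄ = [-7, 8]
step 0: S = H·P̄·Hᵀ + R = [105 -36; -36 466]
step 0: K = P̄·Hᵀ·S⁻¹ = [-11792/23817 3/7939; 14146/23817 2807/15878; -2888/7939 2162/7939]
step 0: x' = x̄ + K·y = [-12652/23817, 29930/23817, -10122/7939]
step 0: P' = (I − K·H)·P̄ = [5896/23817 -7073/23817 1444/7939; -7073/23817 474203/47634 -25727/7939; 1444/7939 -25727/7939 11219/7939]
step 1: x̄ = F·x = [-872/23817, 2966/7939, -1042/467]
step 1: P̄ = F·P·Fᵀ + Q = [513220/23817 -256327/7939 -4798/467; -256327/7939 911825/15878 8731/467; -4798/467 8731/467 6852/467]
step 1: y = z − H·x̄ = [-49378/23817, 197290/23817]
step 1: S = H·P̄·Hᵀ + R = [2076697/23817 4032590/23817; 4032590/23817 21550625/47634]
step 1: K = P̄·Hᵀ·S⁻¹ = [-9839428/20540881 -806518/102704405; 43139008/102704405 84770363/513522025; -5833136/20540881 27483926/102704405]
step 1: x' = x̄ + K·y = [18311124/20540881, 17874752/20540881, 11794342/20540881]
step 1: P' = (I − K·H)·P̄ = [4919714/20540881 -21569504/102704405 2916568/20540881; -21569504/102704405 3202009349/513522025 -203703052/102704405; 2916568/20540881 -203703052/102704405 20049178/20540881]
step 2: x̄ = F·x = [59338188/20540881, -132146312/20540881, -19550346/20540881]
step 2: P̄ = F·P·Fᵀ + Q = [7691877166/513522025 -10822221374/513522025 -578822988/102704405; -10822221374/513522025 19668513561/513522025 1112660797/102704405; -578822988/102704405 1112660797/102704405 233844447/20540881]
step 2: y = z − H·x̄ = [139217257/20540881, 209053776/20540881]
step 2: S = H·P̄·Hᵀ + R = [31281030689/513522025 10878577344/102704405; 10878577344/102704405 6156196547/20540881]
step 2: K = P̄·Hᵀ·S⁻¹ = [-1729901107156/3613707127987 -27196443360/3613707127987; 1489506727604/3613707127987 581387995546/3613707127987; -1018743058200/3613707127987 970426532338/3613707127987]
step 2: x' = x̄ + K·y = [-1562093332816/3613707127987, -7235895720420/3613707127987, -467580135894/3613707127987]
step 2: P' = (I − K·H)·P̄ = [864950553578/3613707127987 -744753363802/3613707127987 509371529100/3613707127987; -744753363802/3613707127987 22212178416239/3613707127987 -7070922597801/3613707127987; 509371529100/3613707127987 -7070922597801/3613707127987 3497191241305/3613707127987]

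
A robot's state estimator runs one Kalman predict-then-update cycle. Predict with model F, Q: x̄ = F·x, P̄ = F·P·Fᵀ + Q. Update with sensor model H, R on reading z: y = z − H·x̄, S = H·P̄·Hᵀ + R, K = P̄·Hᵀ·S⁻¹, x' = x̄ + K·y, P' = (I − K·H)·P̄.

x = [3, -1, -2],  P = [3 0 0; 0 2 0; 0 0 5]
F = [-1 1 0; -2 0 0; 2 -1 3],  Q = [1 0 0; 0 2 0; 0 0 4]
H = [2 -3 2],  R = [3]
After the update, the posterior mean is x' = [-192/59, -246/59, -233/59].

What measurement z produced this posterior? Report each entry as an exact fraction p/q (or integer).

z = [-2]

x̄ = F·x = [-4, -6, 1]
P̄ = F·P·Fᵀ + Q = [6 6 -8; 6 14 -12; -8 -12 63]
S = H·P̄·Hᵀ + R = [413]
K = P̄·Hᵀ·S⁻¹ = [-22/413; -54/413; 146/413]
x' − x̄ = [44/59, 108/59, -292/59] = K·y
y = (KᵀK)⁻¹·Kᵀ·(x' − x̄) = [-14]
z = y + H·x̄ = [-14] + [12] = [-2]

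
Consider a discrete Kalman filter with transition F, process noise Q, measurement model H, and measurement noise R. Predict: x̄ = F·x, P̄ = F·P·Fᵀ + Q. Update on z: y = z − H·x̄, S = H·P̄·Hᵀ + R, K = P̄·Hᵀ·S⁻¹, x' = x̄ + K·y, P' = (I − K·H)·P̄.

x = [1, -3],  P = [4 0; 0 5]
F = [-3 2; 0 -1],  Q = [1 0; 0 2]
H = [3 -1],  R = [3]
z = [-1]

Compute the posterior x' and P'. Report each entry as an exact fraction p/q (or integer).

x' = [2/583, 676/583]
P' = [470/583 867/583; 867/583 2712/583]

x̄ = F·x = [-9, 3]
P̄ = F·P·Fᵀ + Q = [57 -10; -10 7]
y = z − H·x̄ = [29]
S = H·P̄·Hᵀ + R = [583]
K = P̄·Hᵀ·S⁻¹ = [181/583; -37/583]
x' = x̄ + K·y = [2/583, 676/583]
P' = (I − K·H)·P̄ = [470/583 867/583; 867/583 2712/583]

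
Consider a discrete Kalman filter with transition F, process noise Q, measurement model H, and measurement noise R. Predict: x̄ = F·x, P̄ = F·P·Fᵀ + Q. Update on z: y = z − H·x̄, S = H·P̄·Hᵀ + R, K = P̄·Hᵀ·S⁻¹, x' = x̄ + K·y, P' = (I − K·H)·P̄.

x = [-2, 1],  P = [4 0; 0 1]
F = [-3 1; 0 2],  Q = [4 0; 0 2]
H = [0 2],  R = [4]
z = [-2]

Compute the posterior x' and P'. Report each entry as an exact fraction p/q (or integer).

x̄ = F·x = [7, 2]
P̄ = F·P·Fᵀ + Q = [41 2; 2 6]
y = z − H·x̄ = [-6]
S = H·P̄·Hᵀ + R = [28]
K = P̄·Hᵀ·S⁻¹ = [1/7; 3/7]
x' = x̄ + K·y = [43/7, -4/7]
P' = (I − K·H)·P̄ = [283/7 2/7; 2/7 6/7]

x' = [43/7, -4/7]
P' = [283/7 2/7; 2/7 6/7]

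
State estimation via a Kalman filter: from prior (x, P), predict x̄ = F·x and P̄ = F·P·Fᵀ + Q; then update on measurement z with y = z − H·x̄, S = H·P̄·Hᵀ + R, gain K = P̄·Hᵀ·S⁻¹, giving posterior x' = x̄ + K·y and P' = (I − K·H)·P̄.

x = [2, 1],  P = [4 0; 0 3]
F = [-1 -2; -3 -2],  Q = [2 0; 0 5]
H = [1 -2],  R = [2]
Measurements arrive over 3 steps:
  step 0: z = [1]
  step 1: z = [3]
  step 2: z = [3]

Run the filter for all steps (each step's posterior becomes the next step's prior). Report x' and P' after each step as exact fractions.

step 0: x' = [-107/68, -93/68], P' = [387/34 201/34; 201/34 121/34]
step 1: x' = [-36/2999, -4424/2999], P' = [101474/14995 11100/2999; 11100/2999 7519/2999]
step 2: x' = [453876/415711, -387616/415711], P' = [14028676/2078555 7661218/2078555; 7661218/2078555 5185829/2078555]

step 0: x̄ = F·x = [-4, -8]
step 0: P̄ = F·P·Fᵀ + Q = [18 24; 24 53]
step 0: y = z − H·x̄ = [-11]
step 0: S = H·P̄·Hᵀ + R = [136]
step 0: K = P̄·Hᵀ·S⁻¹ = [-15/68; -41/68]
step 0: x' = x̄ + K·y = [-107/68, -93/68]
step 0: P' = (I − K·H)·P̄ = [387/34 201/34; 201/34 121/34]
step 1: x̄ = F·x = [293/68, 507/68]
step 1: P̄ = F·P·Fᵀ + Q = [1743/34 3253/34; 3253/34 6549/34]
step 1: y = z − H·x̄ = [925/68]
step 1: S = H·P̄·Hᵀ + R = [14995/34]
step 1: K = P̄·Hᵀ·S⁻¹ = [-4763/14995; -1969/2999]
step 1: x' = x̄ + K·y = [-36/2999, -4424/2999]
step 1: P' = (I − K·H)·P̄ = [101474/14995 11100/2999; 11100/2999 7519/2999]
step 2: x̄ = F·x = [8884/2999, 8956/2999]
step 2: P̄ = F·P·Fᵀ + Q = [503844/14995 898802/14995; 898802/14995 1804621/14995]
step 2: y = z − H·x̄ = [18025/2999]
step 2: S = H·P̄·Hᵀ + R = [831422/2999]
step 2: K = P̄·Hᵀ·S⁻¹ = [-129376/415711; -271044/415711]
step 2: x' = x̄ + K·y = [453876/415711, -387616/415711]
step 2: P' = (I − K·H)·P̄ = [14028676/2078555 7661218/2078555; 7661218/2078555 5185829/2078555]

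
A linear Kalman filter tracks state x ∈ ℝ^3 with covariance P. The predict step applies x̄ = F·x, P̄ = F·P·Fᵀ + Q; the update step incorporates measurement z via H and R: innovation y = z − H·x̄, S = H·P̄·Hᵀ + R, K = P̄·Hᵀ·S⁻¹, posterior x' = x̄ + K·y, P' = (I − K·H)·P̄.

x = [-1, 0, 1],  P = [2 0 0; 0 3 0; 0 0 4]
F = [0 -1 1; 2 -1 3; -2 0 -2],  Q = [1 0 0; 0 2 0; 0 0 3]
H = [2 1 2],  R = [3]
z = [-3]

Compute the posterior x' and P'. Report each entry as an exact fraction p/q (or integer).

x̄ = F·x = [1, 1, 0]
P̄ = F·P·Fᵀ + Q = [8 15 -8; 15 49 -32; -8 -32 27]
y = z − H·x̄ = [-6]
S = H·P̄·Hᵀ + R = [60]
K = P̄·Hᵀ·S⁻¹ = [1/4; 1/4; 1/10]
x' = x̄ + K·y = [-1/2, -1/2, -3/5]
P' = (I − K·H)·P̄ = [17/4 45/4 -19/2; 45/4 181/4 -67/2; -19/2 -67/2 132/5]

x' = [-1/2, -1/2, -3/5]
P' = [17/4 45/4 -19/2; 45/4 181/4 -67/2; -19/2 -67/2 132/5]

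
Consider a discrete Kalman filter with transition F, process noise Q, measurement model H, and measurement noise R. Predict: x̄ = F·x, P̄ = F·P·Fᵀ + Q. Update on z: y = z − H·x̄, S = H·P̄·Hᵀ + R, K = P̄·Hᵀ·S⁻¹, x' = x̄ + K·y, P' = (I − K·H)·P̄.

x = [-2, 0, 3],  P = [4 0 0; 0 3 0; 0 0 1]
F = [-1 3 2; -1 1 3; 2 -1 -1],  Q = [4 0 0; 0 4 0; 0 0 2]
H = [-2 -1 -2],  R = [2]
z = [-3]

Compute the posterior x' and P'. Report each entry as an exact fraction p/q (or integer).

x' = [241/67, 587/67, -429/67]
P' = [1745/134 388/67 -1037/67; 388/67 890/67 -818/67; -1037/67 -818/67 1442/67]

x̄ = F·x = [8, 11, -7]
P̄ = F·P·Fᵀ + Q = [39 19 -19; 19 20 -14; -19 -14 22]
y = z − H·x̄ = [10]
S = H·P̄·Hᵀ + R = [134]
K = P̄·Hᵀ·S⁻¹ = [-59/134; -15/67; 4/67]
x' = x̄ + K·y = [241/67, 587/67, -429/67]
P' = (I − K·H)·P̄ = [1745/134 388/67 -1037/67; 388/67 890/67 -818/67; -1037/67 -818/67 1442/67]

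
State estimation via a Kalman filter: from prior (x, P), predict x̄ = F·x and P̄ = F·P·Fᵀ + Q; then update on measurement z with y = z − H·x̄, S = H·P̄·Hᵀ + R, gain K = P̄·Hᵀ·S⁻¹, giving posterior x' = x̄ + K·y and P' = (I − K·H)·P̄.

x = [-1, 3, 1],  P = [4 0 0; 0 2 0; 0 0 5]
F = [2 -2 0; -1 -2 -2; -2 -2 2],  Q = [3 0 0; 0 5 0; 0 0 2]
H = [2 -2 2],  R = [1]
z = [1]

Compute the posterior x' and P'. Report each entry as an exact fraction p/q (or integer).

x' = [-3006/409, -3437/409, -230/409]
P' = [9599/409 3116/409 -6464/409; 3116/409 8409/409 5252/409; -6464/409 5252/409 11758/409]

x̄ = F·x = [-8, -7, -2]
P̄ = F·P·Fᵀ + Q = [27 0 -8; 0 37 -4; -8 -4 46]
y = z − H·x̄ = [7]
S = H·P̄·Hᵀ + R = [409]
K = P̄·Hᵀ·S⁻¹ = [38/409; -82/409; 84/409]
x' = x̄ + K·y = [-3006/409, -3437/409, -230/409]
P' = (I − K·H)·P̄ = [9599/409 3116/409 -6464/409; 3116/409 8409/409 5252/409; -6464/409 5252/409 11758/409]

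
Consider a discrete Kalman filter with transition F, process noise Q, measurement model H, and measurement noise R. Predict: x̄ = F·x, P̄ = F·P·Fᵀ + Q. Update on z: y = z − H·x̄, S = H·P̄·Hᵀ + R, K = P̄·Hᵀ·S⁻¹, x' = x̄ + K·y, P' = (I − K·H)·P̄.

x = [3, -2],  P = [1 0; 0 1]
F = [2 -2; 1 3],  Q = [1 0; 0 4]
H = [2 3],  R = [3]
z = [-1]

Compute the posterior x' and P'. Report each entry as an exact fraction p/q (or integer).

x' = [122/13, -253/39]
P' = [113/13 -224/39; -224/39 482/117]

x̄ = F·x = [10, -3]
P̄ = F·P·Fᵀ + Q = [9 -4; -4 14]
y = z − H·x̄ = [-12]
S = H·P̄·Hᵀ + R = [117]
K = P̄·Hᵀ·S⁻¹ = [2/39; 34/117]
x' = x̄ + K·y = [122/13, -253/39]
P' = (I − K·H)·P̄ = [113/13 -224/39; -224/39 482/117]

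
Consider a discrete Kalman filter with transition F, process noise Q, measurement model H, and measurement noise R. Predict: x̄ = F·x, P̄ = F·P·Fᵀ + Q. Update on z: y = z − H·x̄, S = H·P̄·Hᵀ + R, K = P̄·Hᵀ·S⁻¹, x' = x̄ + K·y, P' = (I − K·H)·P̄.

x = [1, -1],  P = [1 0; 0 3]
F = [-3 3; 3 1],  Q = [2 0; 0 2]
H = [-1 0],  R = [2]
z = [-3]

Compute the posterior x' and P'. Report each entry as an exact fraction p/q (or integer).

x' = [51/20, 2]
P' = [19/10 0; 0 14]

x̄ = F·x = [-6, 2]
P̄ = F·P·Fᵀ + Q = [38 0; 0 14]
y = z − H·x̄ = [-9]
S = H·P̄·Hᵀ + R = [40]
K = P̄·Hᵀ·S⁻¹ = [-19/20; 0]
x' = x̄ + K·y = [51/20, 2]
P' = (I − K·H)·P̄ = [19/10 0; 0 14]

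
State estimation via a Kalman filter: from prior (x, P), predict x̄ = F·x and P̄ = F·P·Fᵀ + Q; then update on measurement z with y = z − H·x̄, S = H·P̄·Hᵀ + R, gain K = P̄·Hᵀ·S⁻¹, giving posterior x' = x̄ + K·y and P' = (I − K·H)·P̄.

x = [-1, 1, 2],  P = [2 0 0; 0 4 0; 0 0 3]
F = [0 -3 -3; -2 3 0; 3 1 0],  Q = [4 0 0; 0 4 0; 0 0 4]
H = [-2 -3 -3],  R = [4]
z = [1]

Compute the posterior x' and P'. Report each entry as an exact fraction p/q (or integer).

x' = [-1669/181, 1193/181, -146/181]
P' = [12077/181 -6156/181 -1902/181; -6156/181 6096/181 -1944/181; -1902/181 -1944/181 3248/181]

x̄ = F·x = [-9, 5, -2]
P̄ = F·P·Fᵀ + Q = [67 -36 -12; -36 48 0; -12 0 26]
y = z − H·x̄ = [-8]
S = H·P̄·Hᵀ + R = [362]
K = P̄·Hᵀ·S⁻¹ = [5/181; -36/181; -27/181]
x' = x̄ + K·y = [-1669/181, 1193/181, -146/181]
P' = (I − K·H)·P̄ = [12077/181 -6156/181 -1902/181; -6156/181 6096/181 -1944/181; -1902/181 -1944/181 3248/181]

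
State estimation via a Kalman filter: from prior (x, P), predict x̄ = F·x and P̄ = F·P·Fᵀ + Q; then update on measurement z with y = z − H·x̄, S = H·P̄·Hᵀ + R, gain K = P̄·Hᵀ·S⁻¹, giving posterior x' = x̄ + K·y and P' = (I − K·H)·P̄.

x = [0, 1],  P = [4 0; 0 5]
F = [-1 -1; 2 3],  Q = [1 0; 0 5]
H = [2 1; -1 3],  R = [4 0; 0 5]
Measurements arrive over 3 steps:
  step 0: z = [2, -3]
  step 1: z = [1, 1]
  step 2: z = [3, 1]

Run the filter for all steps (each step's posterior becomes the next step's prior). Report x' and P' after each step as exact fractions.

step 0: x̄ = F·x = [-1, 3]
step 0: P̄ = F·P·Fᵀ + Q = [10 -23; -23 66]
step 0: y = z − H·x̄ = [1, -13]
step 0: S = H·P̄·Hᵀ + R = [18 63; 63 747]
step 0: K = P̄·Hᵀ·S⁻¹ = [304/1053 -137/1053; 113/1053 302/1053]
step 0: x' = x̄ + K·y = [344/351, -218/351]
step 0: P' = (I − K·H)·P̄ = [619/1053 -22/1053; -22/1053 496/1053]
step 1: x̄ = F·x = [-14/39, 34/351]
step 1: P̄ = F·P·Fᵀ + Q = [236/117 -872/351; -872/351 11941/1053]
step 1: y = z − H·x̄ = [569/351, 41/117]
step 1: S = H·P̄·Hᵀ + R = [14185/1053 685/39; 685/39 14506/117]
step 1: K = P̄·Hᵀ·S⁻¹ = [3397404/12904645 -293396/2580929; 1409893/12904645 719956/2580929]
step 1: x' = x̄ + K·y = [360966/12904645, 4797037/12904645]
step 1: P' = (I − K·H)·P̄ = [6871964/12904645 -154312/12904645; -154312/12904645 5948196/12904645]
step 2: x̄ = F·x = [-5158003/12904645, 15113043/12904645]
step 2: P̄ = F·P·Fᵀ + Q = [25416181/12904645 -30816956/12904645; -30816956/12904645 143693101/12904645]
step 2: y = z − H·x̄ = [33916898/12904645, -37592487/12904645]
step 2: S = H·P̄·Hᵀ + R = [173708581/12904645 226162161/12904645; 226162161/12904645 1568079051/12904645]
step 2: K = P̄·Hᵀ·S⁻¹ = [1499274237/5714724266 -1937383423/17144172798; 312701862/2857362133 2389707745/8572086399]
step 2: x' = x̄ + K·y = [3537577891/5714724266, 1847729622/2857362133]
step 2: P' = (I − K·H)·P̄ = [9094398521/17144172798 -98753099/8572086399; -98753099/8572086399 3949928542/8572086399]

step 0: x' = [344/351, -218/351], P' = [619/1053 -22/1053; -22/1053 496/1053]
step 1: x' = [360966/12904645, 4797037/12904645], P' = [6871964/12904645 -154312/12904645; -154312/12904645 5948196/12904645]
step 2: x' = [3537577891/5714724266, 1847729622/2857362133], P' = [9094398521/17144172798 -98753099/8572086399; -98753099/8572086399 3949928542/8572086399]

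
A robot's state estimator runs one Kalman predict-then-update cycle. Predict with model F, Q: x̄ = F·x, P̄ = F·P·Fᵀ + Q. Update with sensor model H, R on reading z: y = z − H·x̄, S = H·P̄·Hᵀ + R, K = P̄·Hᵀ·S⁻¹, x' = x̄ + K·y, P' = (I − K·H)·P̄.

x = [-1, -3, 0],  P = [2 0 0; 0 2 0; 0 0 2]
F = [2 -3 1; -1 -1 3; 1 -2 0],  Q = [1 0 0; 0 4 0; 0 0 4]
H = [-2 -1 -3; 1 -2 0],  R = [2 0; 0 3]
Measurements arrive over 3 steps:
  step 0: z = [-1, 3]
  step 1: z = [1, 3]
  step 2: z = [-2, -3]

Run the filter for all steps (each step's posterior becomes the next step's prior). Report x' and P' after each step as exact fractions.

step 0: x' = [123/523, -684/523, 343/523], P' = [66477/26150 14922/13075 -25196/13075; 14922/13075 16134/13075 -14362/13075; -25196/13075 -14362/13075 22866/13075]
step 1: x' = [104398185/103085861, -107220744/103085861, -60931065/103085861], P' = [204518977/103085861 179949187/206171722 -306283179/206171722; 179949187/206171722 228804215/206171722 -182479335/206171722; -306283179/206171722 -182479335/206171722 288179215/206171722]
step 2: x' = [1129302356897/1318699413446, 1134906067451/659349706723, -269253692862/659349706723], P' = [1308035001367/659349706723 1149444019597/1318699413446 -1958320485705/1318699413446; 1149444019597/1318699413446 728906971651/659349706723 -582151808982/659349706723; -1958320485705/1318699413446 -582151808982/659349706723 920894892439/659349706723]

step 0: x̄ = F·x = [7, 4, 5]
step 0: P̄ = F·P·Fᵀ + Q = [29 8 16; 8 26 2; 16 2 14]
step 0: y = z − H·x̄ = [32, 4]
step 0: S = H·P̄·Hᵀ + R = [506 -18; -18 104]
step 0: K = P̄·Hᵀ·S⁻¹ = [-5811/26150 2263/26150; -1446/13075 -5782/13075; -1922/13075 1176/13075]
step 0: x' = x̄ + K·y = [123/523, -684/523, 343/523]
step 0: P' = (I − K·H)·P̄ = [66477/26150 14922/13075 -25196/13075; 14922/13075 16134/13075 -14362/13075; -25196/13075 -14362/13075 22866/13075]
step 1: x̄ = F·x = [2641/523, 1590/523, 1491/523]
step 1: P̄ = F·P·Fᵀ + Q = [4817/523 16617/2615 12471/2615; 16617/2615 1149317/26150 49071/26150; 12471/2615 49071/26150 180773/26150]
step 1: y = z − H·x̄ = [11868/523, 2108/523]
step 1: S = H·P̄·Hᵀ + R = [124952/523 223574/2615; 223574/2615 2125944/13075]
step 1: K = P̄·Hᵀ·S⁻¹ = [-39587779/206171722 8189930/103085861; -10316146/103085861 -92553081/206171722; -17372988/103085861 19558497/206171722]
step 1: x' = x̄ + K·y = [104398185/103085861, -107220744/103085861, -60931065/103085861]
step 1: P' = (I − K·H)·P̄ = [204518977/103085861 179949187/206171722 -306283179/206171722; 179949187/206171722 228804215/206171722 -182479335/206171722; -306283179/206171722 -182479335/206171722 288179215/206171722]
step 2: x̄ = F·x = [469527537/103085861, -179970636/103085861, 318839673/103085861]
step 2: P̄ = F·P·Fᵀ + Q = [950046869/103085861 603100512/103085861 494966190/103085861; 603100512/103085861 3674307725/103085861 202273068/103085861; 494966190/103085861 202273068/103085861 714572477/103085861]
step 2: y = z − H·x̄ = [1509431735/103085861, -1138726392/103085861]
step 2: S = H·P̄·Hᵀ + R = [23677453952/103085861 6986563086/103085861; 6986563086/103085861 13544133304/103085861]
step 2: K = P̄·Hᵀ·S⁻¹ = [-253311283975/1318699413446 52863660590/659349706723; -65947782151/659349706723 -588727955669/1318699413446; -111106191315/659349706723 123428916741/1318699413446]
step 2: x' = x̄ + K·y = [1129302356897/1318699413446, 1134906067451/659349706723, -269253692862/659349706723]
step 2: P' = (I − K·H)·P̄ = [1308035001367/659349706723 1149444019597/1318699413446 -1958320485705/1318699413446; 1149444019597/1318699413446 728906971651/659349706723 -582151808982/659349706723; -1958320485705/1318699413446 -582151808982/659349706723 920894892439/659349706723]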